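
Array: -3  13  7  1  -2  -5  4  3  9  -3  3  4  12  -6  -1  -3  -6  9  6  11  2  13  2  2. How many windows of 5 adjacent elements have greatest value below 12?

10

[-3, 13, 7, 1, -2] → max 13
[13, 7, 1, -2, -5] → max 13
[7, 1, -2, -5, 4] → max 7  < 12 ✓
[1, -2, -5, 4, 3] → max 4  < 12 ✓
[-2, -5, 4, 3, 9] → max 9  < 12 ✓
[-5, 4, 3, 9, -3] → max 9  < 12 ✓
[4, 3, 9, -3, 3] → max 9  < 12 ✓
[3, 9, -3, 3, 4] → max 9  < 12 ✓
[9, -3, 3, 4, 12] → max 12
[-3, 3, 4, 12, -6] → max 12
[3, 4, 12, -6, -1] → max 12
[4, 12, -6, -1, -3] → max 12
[12, -6, -1, -3, -6] → max 12
[-6, -1, -3, -6, 9] → max 9  < 12 ✓
[-1, -3, -6, 9, 6] → max 9  < 12 ✓
[-3, -6, 9, 6, 11] → max 11  < 12 ✓
[-6, 9, 6, 11, 2] → max 11  < 12 ✓
[9, 6, 11, 2, 13] → max 13
[6, 11, 2, 13, 2] → max 13
[11, 2, 13, 2, 2] → max 13
10 windows satisfy the condition.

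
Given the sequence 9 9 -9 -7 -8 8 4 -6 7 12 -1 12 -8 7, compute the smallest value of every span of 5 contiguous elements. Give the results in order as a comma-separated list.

-9, -9, -9, -8, -8, -6, -6, -6, -8, -8

Sliding a size-5 window across the 14 values:
(9, 9, -9, -7, -8) → min -9
(9, -9, -7, -8, 8) → min -9
(-9, -7, -8, 8, 4) → min -9
(-7, -8, 8, 4, -6) → min -8
(-8, 8, 4, -6, 7) → min -8
(8, 4, -6, 7, 12) → min -6
(4, -6, 7, 12, -1) → min -6
(-6, 7, 12, -1, 12) → min -6
(7, 12, -1, 12, -8) → min -8
(12, -1, 12, -8, 7) → min -8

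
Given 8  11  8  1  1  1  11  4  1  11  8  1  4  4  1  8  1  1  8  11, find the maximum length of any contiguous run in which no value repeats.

4

add 8: [8] len 1
add 11: [8, 11] len 2
add 8 (repeat 8, move left end past it): [11, 8] len 2
add 1: [11, 8, 1] len 3
add 1 (repeat 1, move left end past it): [1] len 1
add 1 (repeat 1, move left end past it): [1] len 1
add 11: [1, 11] len 2
add 4: [1, 11, 4] len 3
add 1 (repeat 1, move left end past it): [11, 4, 1] len 3
add 11 (repeat 11, move left end past it): [4, 1, 11] len 3
add 8: [4, 1, 11, 8] len 4
add 1 (repeat 1, move left end past it): [11, 8, 1] len 3
add 4: [11, 8, 1, 4] len 4
add 4 (repeat 4, move left end past it): [4] len 1
add 1: [4, 1] len 2
add 8: [4, 1, 8] len 3
add 1 (repeat 1, move left end past it): [8, 1] len 2
add 1 (repeat 1, move left end past it): [1] len 1
add 8: [1, 8] len 2
add 11: [1, 8, 11] len 3
Longest all-distinct length: 4.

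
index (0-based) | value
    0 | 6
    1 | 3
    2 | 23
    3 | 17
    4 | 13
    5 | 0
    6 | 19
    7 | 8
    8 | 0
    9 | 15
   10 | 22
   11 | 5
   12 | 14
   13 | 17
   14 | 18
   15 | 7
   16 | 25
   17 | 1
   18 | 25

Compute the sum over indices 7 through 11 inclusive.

Elements at indices 7..11: 8, 0, 15, 22, 5
sum(8, 0, 15, 22, 5) = 50

50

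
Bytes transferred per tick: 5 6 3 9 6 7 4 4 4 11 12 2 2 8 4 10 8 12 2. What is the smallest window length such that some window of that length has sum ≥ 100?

add 5: running sum 5 < 100
add 6: running sum 11 < 100
add 3: running sum 14 < 100
add 9: running sum 23 < 100
add 6: running sum 29 < 100
add 7: running sum 36 < 100
add 4: running sum 40 < 100
add 4: running sum 44 < 100
add 4: running sum 48 < 100
add 11: running sum 59 < 100
add 12: running sum 71 < 100
add 2: running sum 73 < 100
add 2: running sum 75 < 100
add 8: running sum 83 < 100
add 4: running sum 87 < 100
add 10: running sum 97 < 100
add 8: shortest ending here [6, 3, 9, 6, 7, 4, 4, 4, 11, 12, 2, 2, 8, 4, 10, 8] sum 100, len 16
add 12: shortest ending here [9, 6, 7, 4, 4, 4, 11, 12, 2, 2, 8, 4, 10, 8, 12] sum 103, len 15
add 2: shortest ending here [9, 6, 7, 4, 4, 4, 11, 12, 2, 2, 8, 4, 10, 8, 12, 2] sum 105, len 16
Shortest qualifying length: 15.

15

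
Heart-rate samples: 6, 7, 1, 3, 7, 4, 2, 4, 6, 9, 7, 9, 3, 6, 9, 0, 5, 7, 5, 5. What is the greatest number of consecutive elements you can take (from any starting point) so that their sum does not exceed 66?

add 6: [6] sum 6, len 1
add 7: [6, 7] sum 13, len 2
add 1: [6, 7, 1] sum 14, len 3
add 3: [6, 7, 1, 3] sum 17, len 4
add 7: [6, 7, 1, 3, 7] sum 24, len 5
add 4: [6, 7, 1, 3, 7, 4] sum 28, len 6
add 2: [6, 7, 1, 3, 7, 4, 2] sum 30, len 7
add 4: [6, 7, 1, 3, 7, 4, 2, 4] sum 34, len 8
add 6: [6, 7, 1, 3, 7, 4, 2, 4, 6] sum 40, len 9
add 9: [6, 7, 1, 3, 7, 4, 2, 4, 6, 9] sum 49, len 10
add 7: [6, 7, 1, 3, 7, 4, 2, 4, 6, 9, 7] sum 56, len 11
add 9: [6, 7, 1, 3, 7, 4, 2, 4, 6, 9, 7, 9] sum 65, len 12
add 3: [7, 1, 3, 7, 4, 2, 4, 6, 9, 7, 9, 3] sum 62, len 12
add 6: [1, 3, 7, 4, 2, 4, 6, 9, 7, 9, 3, 6] sum 61, len 12
add 9: [7, 4, 2, 4, 6, 9, 7, 9, 3, 6, 9] sum 66, len 11
add 0: [7, 4, 2, 4, 6, 9, 7, 9, 3, 6, 9, 0] sum 66, len 12
add 5: [4, 2, 4, 6, 9, 7, 9, 3, 6, 9, 0, 5] sum 64, len 12
add 7: [4, 6, 9, 7, 9, 3, 6, 9, 0, 5, 7] sum 65, len 11
add 5: [6, 9, 7, 9, 3, 6, 9, 0, 5, 7, 5] sum 66, len 11
add 5: [9, 7, 9, 3, 6, 9, 0, 5, 7, 5, 5] sum 65, len 11
Longest length seen: 12.

12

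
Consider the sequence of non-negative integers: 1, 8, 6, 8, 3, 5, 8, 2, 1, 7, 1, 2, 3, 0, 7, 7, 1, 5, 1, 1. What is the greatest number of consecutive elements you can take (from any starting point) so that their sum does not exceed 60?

16

[1] sum 1 len 1
[1, 8] sum 9 len 2
[1, 8, 6] sum 15 len 3
[1, 8, 6, 8] sum 23 len 4
[1, 8, 6, 8, 3] sum 26 len 5
[1, 8, 6, 8, 3, 5] sum 31 len 6
[1, 8, 6, 8, 3, 5, 8] sum 39 len 7
[1, 8, 6, 8, 3, 5, 8, 2] sum 41 len 8
[1, 8, 6, 8, 3, 5, 8, 2, 1] sum 42 len 9
[1, 8, 6, 8, 3, 5, 8, 2, 1, 7] sum 49 len 10
[1, 8, 6, 8, 3, 5, 8, 2, 1, 7, 1] sum 50 len 11
[1, 8, 6, 8, 3, 5, 8, 2, 1, 7, 1, 2] sum 52 len 12
[1, 8, 6, 8, 3, 5, 8, 2, 1, 7, 1, 2, 3] sum 55 len 13
[1, 8, 6, 8, 3, 5, 8, 2, 1, 7, 1, 2, 3, 0] sum 55 len 14
[6, 8, 3, 5, 8, 2, 1, 7, 1, 2, 3, 0, 7] sum 53 len 13
[6, 8, 3, 5, 8, 2, 1, 7, 1, 2, 3, 0, 7, 7] sum 60 len 14
[8, 3, 5, 8, 2, 1, 7, 1, 2, 3, 0, 7, 7, 1] sum 55 len 14
[8, 3, 5, 8, 2, 1, 7, 1, 2, 3, 0, 7, 7, 1, 5] sum 60 len 15
[3, 5, 8, 2, 1, 7, 1, 2, 3, 0, 7, 7, 1, 5, 1] sum 53 len 15
[3, 5, 8, 2, 1, 7, 1, 2, 3, 0, 7, 7, 1, 5, 1, 1] sum 54 len 16
Longest length seen: 16.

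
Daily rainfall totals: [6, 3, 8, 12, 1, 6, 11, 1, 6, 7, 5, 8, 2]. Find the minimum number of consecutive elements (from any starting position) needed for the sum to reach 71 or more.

Extend right; whenever the sum reaches 71, record the length and shrink from the left:
add 6: running sum 6 < 71
add 3: running sum 9 < 71
add 8: running sum 17 < 71
add 12: running sum 29 < 71
add 1: running sum 30 < 71
add 6: running sum 36 < 71
add 11: running sum 47 < 71
add 1: running sum 48 < 71
add 6: running sum 54 < 71
add 7: running sum 61 < 71
add 5: running sum 66 < 71
end 11: [6, 3, 8, 12, 1, 6, 11, 1, 6, 7, 5, 8] sum 74, len 12
end 12: [6, 3, 8, 12, 1, 6, 11, 1, 6, 7, 5, 8, 2] sum 76, len 13
Shortest qualifying length: 12.

12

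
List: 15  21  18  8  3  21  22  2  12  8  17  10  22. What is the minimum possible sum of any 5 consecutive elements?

Each size-5 window and its sum:
[15, 21, 18, 8, 3] → sum 65
[21, 18, 8, 3, 21] → sum 71
[18, 8, 3, 21, 22] → sum 72
[8, 3, 21, 22, 2] → sum 56
[3, 21, 22, 2, 12] → sum 60
[21, 22, 2, 12, 8] → sum 65
[22, 2, 12, 8, 17] → sum 61
[2, 12, 8, 17, 10] → sum 49
[12, 8, 17, 10, 22] → sum 69
Minimum of these is 49.

49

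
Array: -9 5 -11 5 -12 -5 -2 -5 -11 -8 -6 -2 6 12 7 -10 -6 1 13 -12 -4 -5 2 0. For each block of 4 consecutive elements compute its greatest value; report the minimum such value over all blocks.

-5

(-9, 5, -11, 5) → max 5
(5, -11, 5, -12) → max 5
(-11, 5, -12, -5) → max 5
(5, -12, -5, -2) → max 5
(-12, -5, -2, -5) → max -2
(-5, -2, -5, -11) → max -2
(-2, -5, -11, -8) → max -2
(-5, -11, -8, -6) → max -5
(-11, -8, -6, -2) → max -2
(-8, -6, -2, 6) → max 6
(-6, -2, 6, 12) → max 12
(-2, 6, 12, 7) → max 12
(6, 12, 7, -10) → max 12
(12, 7, -10, -6) → max 12
(7, -10, -6, 1) → max 7
(-10, -6, 1, 13) → max 13
(-6, 1, 13, -12) → max 13
(1, 13, -12, -4) → max 13
(13, -12, -4, -5) → max 13
(-12, -4, -5, 2) → max 2
(-4, -5, 2, 0) → max 2
Minimum of these is -5.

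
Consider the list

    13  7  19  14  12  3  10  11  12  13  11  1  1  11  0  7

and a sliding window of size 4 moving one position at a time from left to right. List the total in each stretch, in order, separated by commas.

53, 52, 48, 39, 36, 36, 46, 47, 37, 26, 24, 13, 19

13 7 19 14 → sum 53
7 19 14 12 → sum 52
19 14 12 3 → sum 48
14 12 3 10 → sum 39
12 3 10 11 → sum 36
3 10 11 12 → sum 36
10 11 12 13 → sum 46
11 12 13 11 → sum 47
12 13 11 1 → sum 37
13 11 1 1 → sum 26
11 1 1 11 → sum 24
1 1 11 0 → sum 13
1 11 0 7 → sum 19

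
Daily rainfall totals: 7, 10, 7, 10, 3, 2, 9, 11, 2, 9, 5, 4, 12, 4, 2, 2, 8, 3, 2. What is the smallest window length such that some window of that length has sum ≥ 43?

add 7: running sum 7 < 43
add 10: running sum 17 < 43
add 7: running sum 24 < 43
add 10: running sum 34 < 43
add 3: running sum 37 < 43
add 2: running sum 39 < 43
end 6: [7, 10, 7, 10, 3, 2, 9] sum 48, len 7
end 7: [10, 7, 10, 3, 2, 9, 11] sum 52, len 7
end 8: [7, 10, 3, 2, 9, 11, 2] sum 44, len 7
end 9: [10, 3, 2, 9, 11, 2, 9] sum 46, len 7
end 10: [10, 3, 2, 9, 11, 2, 9, 5] sum 51, len 8
end 11: [3, 2, 9, 11, 2, 9, 5, 4] sum 45, len 8
end 12: [11, 2, 9, 5, 4, 12] sum 43, len 6
end 13: [11, 2, 9, 5, 4, 12, 4] sum 47, len 7
end 14: [11, 2, 9, 5, 4, 12, 4, 2] sum 49, len 8
end 15: [11, 2, 9, 5, 4, 12, 4, 2, 2] sum 51, len 9
end 16: [9, 5, 4, 12, 4, 2, 2, 8] sum 46, len 8
end 17: [9, 5, 4, 12, 4, 2, 2, 8, 3] sum 49, len 9
end 18: [9, 5, 4, 12, 4, 2, 2, 8, 3, 2] sum 51, len 10
Shortest qualifying length: 6.

6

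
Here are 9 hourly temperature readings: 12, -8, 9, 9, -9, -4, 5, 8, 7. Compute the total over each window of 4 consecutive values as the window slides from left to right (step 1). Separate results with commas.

12 -8 9 9 → sum 22
-8 9 9 -9 → sum 1
9 9 -9 -4 → sum 5
9 -9 -4 5 → sum 1
-9 -4 5 8 → sum 0
-4 5 8 7 → sum 16

22, 1, 5, 1, 0, 16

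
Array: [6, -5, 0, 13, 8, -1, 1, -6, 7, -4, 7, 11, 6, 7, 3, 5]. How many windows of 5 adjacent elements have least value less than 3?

10

[6, -5, 0, 13, 8] → min -5  < 3 ✓
[-5, 0, 13, 8, -1] → min -5  < 3 ✓
[0, 13, 8, -1, 1] → min -1  < 3 ✓
[13, 8, -1, 1, -6] → min -6  < 3 ✓
[8, -1, 1, -6, 7] → min -6  < 3 ✓
[-1, 1, -6, 7, -4] → min -6  < 3 ✓
[1, -6, 7, -4, 7] → min -6  < 3 ✓
[-6, 7, -4, 7, 11] → min -6  < 3 ✓
[7, -4, 7, 11, 6] → min -4  < 3 ✓
[-4, 7, 11, 6, 7] → min -4  < 3 ✓
[7, 11, 6, 7, 3] → min 3
[11, 6, 7, 3, 5] → min 3
10 windows satisfy the condition.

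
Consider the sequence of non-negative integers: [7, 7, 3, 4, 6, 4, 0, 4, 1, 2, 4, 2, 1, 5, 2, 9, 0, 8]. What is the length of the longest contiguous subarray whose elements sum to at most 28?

10

Extend to the right; shrink from the left whenever the sum exceeds 28:
add 7: [7] sum 7, len 1
add 7: [7, 7] sum 14, len 2
add 3: [7, 7, 3] sum 17, len 3
add 4: [7, 7, 3, 4] sum 21, len 4
add 6: [7, 7, 3, 4, 6] sum 27, len 5
add 4: [7, 3, 4, 6, 4] sum 24, len 5
add 0: [7, 3, 4, 6, 4, 0] sum 24, len 6
add 4: [7, 3, 4, 6, 4, 0, 4] sum 28, len 7
add 1: [3, 4, 6, 4, 0, 4, 1] sum 22, len 7
add 2: [3, 4, 6, 4, 0, 4, 1, 2] sum 24, len 8
add 4: [3, 4, 6, 4, 0, 4, 1, 2, 4] sum 28, len 9
add 2: [4, 6, 4, 0, 4, 1, 2, 4, 2] sum 27, len 9
add 1: [4, 6, 4, 0, 4, 1, 2, 4, 2, 1] sum 28, len 10
add 5: [4, 0, 4, 1, 2, 4, 2, 1, 5] sum 23, len 9
add 2: [4, 0, 4, 1, 2, 4, 2, 1, 5, 2] sum 25, len 10
add 9: [1, 2, 4, 2, 1, 5, 2, 9] sum 26, len 8
add 0: [1, 2, 4, 2, 1, 5, 2, 9, 0] sum 26, len 9
add 8: [2, 1, 5, 2, 9, 0, 8] sum 27, len 7
Longest length seen: 10.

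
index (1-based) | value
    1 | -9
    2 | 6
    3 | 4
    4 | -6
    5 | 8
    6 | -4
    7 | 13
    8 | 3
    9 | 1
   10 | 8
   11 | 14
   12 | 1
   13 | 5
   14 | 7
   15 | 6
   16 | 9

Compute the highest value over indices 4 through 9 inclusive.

Elements at indices 4..9: -6, 8, -4, 13, 3, 1
max(-6, 8, -4, 13, 3, 1) = 13

13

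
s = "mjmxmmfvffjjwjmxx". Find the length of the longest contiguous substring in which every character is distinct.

[m] len 1
[m, j] len 2
[j, m] len 2
[j, m, x] len 3
[x, m] len 2
[m] len 1
[m, f] len 2
[m, f, v] len 3
[v, f] len 2
[f] len 1
[f, j] len 2
[j] len 1
[j, w] len 2
[w, j] len 2
[w, j, m] len 3
[w, j, m, x] len 4
[x] len 1
Longest all-distinct length: 4.

4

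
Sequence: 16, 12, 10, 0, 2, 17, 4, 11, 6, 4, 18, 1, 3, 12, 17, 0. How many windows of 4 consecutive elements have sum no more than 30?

(16, 12, 10, 0) → sum 38
(12, 10, 0, 2) → sum 24  ≤ 30 ✓
(10, 0, 2, 17) → sum 29  ≤ 30 ✓
(0, 2, 17, 4) → sum 23  ≤ 30 ✓
(2, 17, 4, 11) → sum 34
(17, 4, 11, 6) → sum 38
(4, 11, 6, 4) → sum 25  ≤ 30 ✓
(11, 6, 4, 18) → sum 39
(6, 4, 18, 1) → sum 29  ≤ 30 ✓
(4, 18, 1, 3) → sum 26  ≤ 30 ✓
(18, 1, 3, 12) → sum 34
(1, 3, 12, 17) → sum 33
(3, 12, 17, 0) → sum 32
6 windows satisfy the condition.

6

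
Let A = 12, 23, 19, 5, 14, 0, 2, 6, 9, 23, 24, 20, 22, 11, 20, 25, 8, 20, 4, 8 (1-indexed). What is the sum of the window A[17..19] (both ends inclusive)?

32

Elements at indices 17..19: 8, 20, 4
sum(8, 20, 4) = 32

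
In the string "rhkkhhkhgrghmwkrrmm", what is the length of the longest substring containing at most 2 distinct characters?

7

add r: window [r] (1 distinct), len 1
add h: window [r, h] (2 distinct), len 2
add k: window [h, k] (2 distinct), len 2
add k: window [h, k, k] (2 distinct), len 3
add h: window [h, k, k, h] (2 distinct), len 4
add h: window [h, k, k, h, h] (2 distinct), len 5
add k: window [h, k, k, h, h, k] (2 distinct), len 6
add h: window [h, k, k, h, h, k, h] (2 distinct), len 7
add g: window [h, g] (2 distinct), len 2
add r: window [g, r] (2 distinct), len 2
add g: window [g, r, g] (2 distinct), len 3
add h: window [g, h] (2 distinct), len 2
add m: window [h, m] (2 distinct), len 2
add w: window [m, w] (2 distinct), len 2
add k: window [w, k] (2 distinct), len 2
add r: window [k, r] (2 distinct), len 2
add r: window [k, r, r] (2 distinct), len 3
add m: window [r, r, m] (2 distinct), len 3
add m: window [r, r, m, m] (2 distinct), len 4
Longest length with ≤2 distinct: 7.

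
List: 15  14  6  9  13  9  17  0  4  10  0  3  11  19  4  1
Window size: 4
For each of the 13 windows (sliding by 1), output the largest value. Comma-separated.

15 14 6 9 → max 15
14 6 9 13 → max 14
6 9 13 9 → max 13
9 13 9 17 → max 17
13 9 17 0 → max 17
9 17 0 4 → max 17
17 0 4 10 → max 17
0 4 10 0 → max 10
4 10 0 3 → max 10
10 0 3 11 → max 11
0 3 11 19 → max 19
3 11 19 4 → max 19
11 19 4 1 → max 19

15, 14, 13, 17, 17, 17, 17, 10, 10, 11, 19, 19, 19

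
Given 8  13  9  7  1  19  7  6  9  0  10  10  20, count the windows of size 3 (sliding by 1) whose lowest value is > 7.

(8, 13, 9) → min 8  > 7 ✓
(13, 9, 7) → min 7
(9, 7, 1) → min 1
(7, 1, 19) → min 1
(1, 19, 7) → min 1
(19, 7, 6) → min 6
(7, 6, 9) → min 6
(6, 9, 0) → min 0
(9, 0, 10) → min 0
(0, 10, 10) → min 0
(10, 10, 20) → min 10  > 7 ✓
2 windows satisfy the condition.

2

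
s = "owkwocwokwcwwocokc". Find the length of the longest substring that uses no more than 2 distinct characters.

4

[o] 1 distinct, len 1
[o, w] 2 distinct, len 2
[w, k] 2 distinct, len 2
[w, k, w] 2 distinct, len 3
[w, o] 2 distinct, len 2
[o, c] 2 distinct, len 2
[c, w] 2 distinct, len 2
[w, o] 2 distinct, len 2
[o, k] 2 distinct, len 2
[k, w] 2 distinct, len 2
[w, c] 2 distinct, len 2
[w, c, w] 2 distinct, len 3
[w, c, w, w] 2 distinct, len 4
[w, w, o] 2 distinct, len 3
[o, c] 2 distinct, len 2
[o, c, o] 2 distinct, len 3
[o, k] 2 distinct, len 2
[k, c] 2 distinct, len 2
Longest length with ≤2 distinct: 4.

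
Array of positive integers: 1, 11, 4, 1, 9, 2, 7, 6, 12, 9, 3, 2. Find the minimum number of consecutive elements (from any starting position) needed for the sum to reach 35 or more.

5

add 1: running sum 1 < 35
add 11: running sum 12 < 35
add 4: running sum 16 < 35
add 1: running sum 17 < 35
add 9: running sum 26 < 35
add 2: running sum 28 < 35
end 6: [1, 11, 4, 1, 9, 2, 7] sum 35, len 7
end 7: [11, 4, 1, 9, 2, 7, 6] sum 40, len 7
end 8: [9, 2, 7, 6, 12] sum 36, len 5
end 9: [2, 7, 6, 12, 9] sum 36, len 5
end 10: [7, 6, 12, 9, 3] sum 37, len 5
end 11: [7, 6, 12, 9, 3, 2] sum 39, len 6
Shortest qualifying length: 5.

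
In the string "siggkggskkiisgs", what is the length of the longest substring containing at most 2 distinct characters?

[s] 1 distinct, len 1
[s, i] 2 distinct, len 2
[i, g] 2 distinct, len 2
[i, g, g] 2 distinct, len 3
[g, g, k] 2 distinct, len 3
[g, g, k, g] 2 distinct, len 4
[g, g, k, g, g] 2 distinct, len 5
[g, g, s] 2 distinct, len 3
[s, k] 2 distinct, len 2
[s, k, k] 2 distinct, len 3
[k, k, i] 2 distinct, len 3
[k, k, i, i] 2 distinct, len 4
[i, i, s] 2 distinct, len 3
[s, g] 2 distinct, len 2
[s, g, s] 2 distinct, len 3
Longest length with ≤2 distinct: 5.

5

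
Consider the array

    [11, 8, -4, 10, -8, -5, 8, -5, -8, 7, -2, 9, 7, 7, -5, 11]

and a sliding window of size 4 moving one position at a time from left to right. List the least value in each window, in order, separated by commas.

-4, -8, -8, -8, -8, -8, -8, -8, -8, -2, -2, -5, -5

(11, 8, -4, 10) → min -4
(8, -4, 10, -8) → min -8
(-4, 10, -8, -5) → min -8
(10, -8, -5, 8) → min -8
(-8, -5, 8, -5) → min -8
(-5, 8, -5, -8) → min -8
(8, -5, -8, 7) → min -8
(-5, -8, 7, -2) → min -8
(-8, 7, -2, 9) → min -8
(7, -2, 9, 7) → min -2
(-2, 9, 7, 7) → min -2
(9, 7, 7, -5) → min -5
(7, 7, -5, 11) → min -5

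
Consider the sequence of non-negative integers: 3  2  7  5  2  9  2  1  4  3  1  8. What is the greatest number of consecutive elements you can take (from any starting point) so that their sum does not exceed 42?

11

add 3: [3] sum 3, len 1
add 2: [3, 2] sum 5, len 2
add 7: [3, 2, 7] sum 12, len 3
add 5: [3, 2, 7, 5] sum 17, len 4
add 2: [3, 2, 7, 5, 2] sum 19, len 5
add 9: [3, 2, 7, 5, 2, 9] sum 28, len 6
add 2: [3, 2, 7, 5, 2, 9, 2] sum 30, len 7
add 1: [3, 2, 7, 5, 2, 9, 2, 1] sum 31, len 8
add 4: [3, 2, 7, 5, 2, 9, 2, 1, 4] sum 35, len 9
add 3: [3, 2, 7, 5, 2, 9, 2, 1, 4, 3] sum 38, len 10
add 1: [3, 2, 7, 5, 2, 9, 2, 1, 4, 3, 1] sum 39, len 11
add 8: [7, 5, 2, 9, 2, 1, 4, 3, 1, 8] sum 42, len 10
Longest length seen: 11.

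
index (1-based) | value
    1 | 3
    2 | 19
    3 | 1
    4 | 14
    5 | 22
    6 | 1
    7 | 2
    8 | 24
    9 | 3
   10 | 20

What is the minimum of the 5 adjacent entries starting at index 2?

Elements at indices 2..6: 19, 1, 14, 22, 1
min(19, 1, 14, 22, 1) = 1

1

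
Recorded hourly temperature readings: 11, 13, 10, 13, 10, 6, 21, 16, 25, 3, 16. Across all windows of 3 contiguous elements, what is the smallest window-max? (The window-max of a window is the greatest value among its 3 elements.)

13

(11, 13, 10) → max 13
(13, 10, 13) → max 13
(10, 13, 10) → max 13
(13, 10, 6) → max 13
(10, 6, 21) → max 21
(6, 21, 16) → max 21
(21, 16, 25) → max 25
(16, 25, 3) → max 25
(25, 3, 16) → max 25
Smallest of these is 13.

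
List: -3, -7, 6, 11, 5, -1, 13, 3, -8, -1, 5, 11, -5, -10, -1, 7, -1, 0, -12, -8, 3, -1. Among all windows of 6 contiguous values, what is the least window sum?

Each size-6 window and its sum:
-3 -7 6 11 5 -1 → sum 11
-7 6 11 5 -1 13 → sum 27
6 11 5 -1 13 3 → sum 37
11 5 -1 13 3 -8 → sum 23
5 -1 13 3 -8 -1 → sum 11
-1 13 3 -8 -1 5 → sum 11
13 3 -8 -1 5 11 → sum 23
3 -8 -1 5 11 -5 → sum 5
-8 -1 5 11 -5 -10 → sum -8
-1 5 11 -5 -10 -1 → sum -1
5 11 -5 -10 -1 7 → sum 7
11 -5 -10 -1 7 -1 → sum 1
-5 -10 -1 7 -1 0 → sum -10
-10 -1 7 -1 0 -12 → sum -17
-1 7 -1 0 -12 -8 → sum -15
7 -1 0 -12 -8 3 → sum -11
-1 0 -12 -8 3 -1 → sum -19
Least of these is -19.

-19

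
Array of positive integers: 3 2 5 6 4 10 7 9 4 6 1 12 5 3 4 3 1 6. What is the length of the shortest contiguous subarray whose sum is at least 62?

10

Extend right; whenever the sum reaches 62, record the length and shrink from the left:
add 3: running sum 3 < 62
add 2: running sum 5 < 62
add 5: running sum 10 < 62
add 6: running sum 16 < 62
add 4: running sum 20 < 62
add 10: running sum 30 < 62
add 7: running sum 37 < 62
add 9: running sum 46 < 62
add 4: running sum 50 < 62
add 6: running sum 56 < 62
add 1: running sum 57 < 62
add 12: shortest ending here [5, 6, 4, 10, 7, 9, 4, 6, 1, 12] sum 64, len 10
add 5: shortest ending here [6, 4, 10, 7, 9, 4, 6, 1, 12, 5] sum 64, len 10
add 3: shortest ending here [6, 4, 10, 7, 9, 4, 6, 1, 12, 5, 3] sum 67, len 11
add 4: shortest ending here [4, 10, 7, 9, 4, 6, 1, 12, 5, 3, 4] sum 65, len 11
add 3: shortest ending here [10, 7, 9, 4, 6, 1, 12, 5, 3, 4, 3] sum 64, len 11
add 1: shortest ending here [10, 7, 9, 4, 6, 1, 12, 5, 3, 4, 3, 1] sum 65, len 12
add 6: shortest ending here [10, 7, 9, 4, 6, 1, 12, 5, 3, 4, 3, 1, 6] sum 71, len 13
Shortest qualifying length: 10.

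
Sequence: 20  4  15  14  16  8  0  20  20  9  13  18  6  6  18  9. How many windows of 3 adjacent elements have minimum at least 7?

(20, 4, 15) → min 4
(4, 15, 14) → min 4
(15, 14, 16) → min 14  ≥ 7 ✓
(14, 16, 8) → min 8  ≥ 7 ✓
(16, 8, 0) → min 0
(8, 0, 20) → min 0
(0, 20, 20) → min 0
(20, 20, 9) → min 9  ≥ 7 ✓
(20, 9, 13) → min 9  ≥ 7 ✓
(9, 13, 18) → min 9  ≥ 7 ✓
(13, 18, 6) → min 6
(18, 6, 6) → min 6
(6, 6, 18) → min 6
(6, 18, 9) → min 6
5 windows satisfy the condition.

5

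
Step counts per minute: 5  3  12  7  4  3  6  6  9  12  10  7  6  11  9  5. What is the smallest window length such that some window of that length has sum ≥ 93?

Extend right; whenever the sum reaches 93, record the length and shrink from the left:
add 5: running sum 5 < 93
add 3: running sum 8 < 93
add 12: running sum 20 < 93
add 7: running sum 27 < 93
add 4: running sum 31 < 93
add 3: running sum 34 < 93
add 6: running sum 40 < 93
add 6: running sum 46 < 93
add 9: running sum 55 < 93
add 12: running sum 67 < 93
add 10: running sum 77 < 93
add 7: running sum 84 < 93
add 6: running sum 90 < 93
end 13: [12, 7, 4, 3, 6, 6, 9, 12, 10, 7, 6, 11] sum 93, len 12
end 14: [12, 7, 4, 3, 6, 6, 9, 12, 10, 7, 6, 11, 9] sum 102, len 13
end 15: [7, 4, 3, 6, 6, 9, 12, 10, 7, 6, 11, 9, 5] sum 95, len 13
Shortest qualifying length: 12.

12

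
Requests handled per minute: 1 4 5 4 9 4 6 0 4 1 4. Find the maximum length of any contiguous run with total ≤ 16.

5

→ 1: sum 1, len 1
→ 4: sum 5, len 2
→ 5: sum 10, len 3
→ 4: sum 14, len 4
→ 9 (dropped 1, 4, 5): sum 13, len 2
→ 4 (dropped 4): sum 13, len 2
→ 6 (dropped 9): sum 10, len 2
→ 0: sum 10, len 3
→ 4: sum 14, len 4
→ 1: sum 15, len 5
→ 4 (dropped 4): sum 15, len 5
Longest length seen: 5.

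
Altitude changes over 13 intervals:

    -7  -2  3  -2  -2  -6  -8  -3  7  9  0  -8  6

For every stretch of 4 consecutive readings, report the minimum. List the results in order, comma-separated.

(-7, -2, 3, -2) → min -7
(-2, 3, -2, -2) → min -2
(3, -2, -2, -6) → min -6
(-2, -2, -6, -8) → min -8
(-2, -6, -8, -3) → min -8
(-6, -8, -3, 7) → min -8
(-8, -3, 7, 9) → min -8
(-3, 7, 9, 0) → min -3
(7, 9, 0, -8) → min -8
(9, 0, -8, 6) → min -8

-7, -2, -6, -8, -8, -8, -8, -3, -8, -8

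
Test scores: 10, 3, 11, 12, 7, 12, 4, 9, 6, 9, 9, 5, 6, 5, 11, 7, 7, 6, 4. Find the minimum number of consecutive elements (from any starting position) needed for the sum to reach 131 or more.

17

add 10: running sum 10 < 131
add 3: running sum 13 < 131
add 11: running sum 24 < 131
add 12: running sum 36 < 131
add 7: running sum 43 < 131
add 12: running sum 55 < 131
add 4: running sum 59 < 131
add 9: running sum 68 < 131
add 6: running sum 74 < 131
add 9: running sum 83 < 131
add 9: running sum 92 < 131
add 5: running sum 97 < 131
add 6: running sum 103 < 131
add 5: running sum 108 < 131
add 11: running sum 119 < 131
add 7: running sum 126 < 131
end 16: [10, 3, 11, 12, 7, 12, 4, 9, 6, 9, 9, 5, 6, 5, 11, 7, 7] sum 133, len 17
end 17: [10, 3, 11, 12, 7, 12, 4, 9, 6, 9, 9, 5, 6, 5, 11, 7, 7, 6] sum 139, len 18
end 18: [3, 11, 12, 7, 12, 4, 9, 6, 9, 9, 5, 6, 5, 11, 7, 7, 6, 4] sum 133, len 18
Shortest qualifying length: 17.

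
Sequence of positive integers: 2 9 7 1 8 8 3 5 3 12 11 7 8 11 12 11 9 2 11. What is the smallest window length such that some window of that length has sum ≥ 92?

add 2: running sum 2 < 92
add 9: running sum 11 < 92
add 7: running sum 18 < 92
add 1: running sum 19 < 92
add 8: running sum 27 < 92
add 8: running sum 35 < 92
add 3: running sum 38 < 92
add 5: running sum 43 < 92
add 3: running sum 46 < 92
add 12: running sum 58 < 92
add 11: running sum 69 < 92
add 7: running sum 76 < 92
add 8: running sum 84 < 92
add 11: shortest ending here [9, 7, 1, 8, 8, 3, 5, 3, 12, 11, 7, 8, 11] sum 93, len 13
add 12: shortest ending here [7, 1, 8, 8, 3, 5, 3, 12, 11, 7, 8, 11, 12] sum 96, len 13
add 11: shortest ending here [8, 8, 3, 5, 3, 12, 11, 7, 8, 11, 12, 11] sum 99, len 12
add 9: shortest ending here [3, 5, 3, 12, 11, 7, 8, 11, 12, 11, 9] sum 92, len 11
add 2: shortest ending here [3, 5, 3, 12, 11, 7, 8, 11, 12, 11, 9, 2] sum 94, len 12
add 11: shortest ending here [12, 11, 7, 8, 11, 12, 11, 9, 2, 11] sum 94, len 10
Shortest qualifying length: 10.

10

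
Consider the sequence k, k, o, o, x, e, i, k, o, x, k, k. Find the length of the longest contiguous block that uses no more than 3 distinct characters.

add k: window [k] (1 distinct), len 1
add k: window [k, k] (1 distinct), len 2
add o: window [k, k, o] (2 distinct), len 3
add o: window [k, k, o, o] (2 distinct), len 4
add x: window [k, k, o, o, x] (3 distinct), len 5
add e: window [o, o, x, e] (3 distinct), len 4
add i: window [x, e, i] (3 distinct), len 3
add k: window [e, i, k] (3 distinct), len 3
add o: window [i, k, o] (3 distinct), len 3
add x: window [k, o, x] (3 distinct), len 3
add k: window [k, o, x, k] (3 distinct), len 4
add k: window [k, o, x, k, k] (3 distinct), len 5
Longest length with ≤3 distinct: 5.

5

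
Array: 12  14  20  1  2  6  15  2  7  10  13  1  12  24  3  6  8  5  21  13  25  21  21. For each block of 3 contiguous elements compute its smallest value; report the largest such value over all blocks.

21

Window mins for each of the 21 positions:
[12, 14, 20] → min 12
[14, 20, 1] → min 1
[20, 1, 2] → min 1
[1, 2, 6] → min 1
[2, 6, 15] → min 2
[6, 15, 2] → min 2
[15, 2, 7] → min 2
[2, 7, 10] → min 2
[7, 10, 13] → min 7
[10, 13, 1] → min 1
[13, 1, 12] → min 1
[1, 12, 24] → min 1
[12, 24, 3] → min 3
[24, 3, 6] → min 3
[3, 6, 8] → min 3
[6, 8, 5] → min 5
[8, 5, 21] → min 5
[5, 21, 13] → min 5
[21, 13, 25] → min 13
[13, 25, 21] → min 13
[25, 21, 21] → min 21
Largest of these is 21.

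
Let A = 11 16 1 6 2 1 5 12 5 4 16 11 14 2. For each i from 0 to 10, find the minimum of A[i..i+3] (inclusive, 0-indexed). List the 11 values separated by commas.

1, 1, 1, 1, 1, 1, 4, 4, 4, 4, 2

11 16 1 6 → min 1
16 1 6 2 → min 1
1 6 2 1 → min 1
6 2 1 5 → min 1
2 1 5 12 → min 1
1 5 12 5 → min 1
5 12 5 4 → min 4
12 5 4 16 → min 4
5 4 16 11 → min 4
4 16 11 14 → min 4
16 11 14 2 → min 2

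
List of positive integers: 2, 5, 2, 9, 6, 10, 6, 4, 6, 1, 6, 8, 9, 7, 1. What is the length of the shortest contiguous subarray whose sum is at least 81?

Extend right; whenever the sum reaches 81, record the length and shrink from the left:
add 2: running sum 2 < 81
add 5: running sum 7 < 81
add 2: running sum 9 < 81
add 9: running sum 18 < 81
add 6: running sum 24 < 81
add 10: running sum 34 < 81
add 6: running sum 40 < 81
add 4: running sum 44 < 81
add 6: running sum 50 < 81
add 1: running sum 51 < 81
add 6: running sum 57 < 81
add 8: running sum 65 < 81
add 9: running sum 74 < 81
add 7: shortest ending here [2, 5, 2, 9, 6, 10, 6, 4, 6, 1, 6, 8, 9, 7] sum 81, len 14
add 1: shortest ending here [2, 5, 2, 9, 6, 10, 6, 4, 6, 1, 6, 8, 9, 7, 1] sum 82, len 15
Shortest qualifying length: 14.

14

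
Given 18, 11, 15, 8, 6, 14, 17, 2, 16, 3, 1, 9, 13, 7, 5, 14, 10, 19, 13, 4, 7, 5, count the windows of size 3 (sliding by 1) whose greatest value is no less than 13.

(18, 11, 15) → max 18  ≥ 13 ✓
(11, 15, 8) → max 15  ≥ 13 ✓
(15, 8, 6) → max 15  ≥ 13 ✓
(8, 6, 14) → max 14  ≥ 13 ✓
(6, 14, 17) → max 17  ≥ 13 ✓
(14, 17, 2) → max 17  ≥ 13 ✓
(17, 2, 16) → max 17  ≥ 13 ✓
(2, 16, 3) → max 16  ≥ 13 ✓
(16, 3, 1) → max 16  ≥ 13 ✓
(3, 1, 9) → max 9
(1, 9, 13) → max 13  ≥ 13 ✓
(9, 13, 7) → max 13  ≥ 13 ✓
(13, 7, 5) → max 13  ≥ 13 ✓
(7, 5, 14) → max 14  ≥ 13 ✓
(5, 14, 10) → max 14  ≥ 13 ✓
(14, 10, 19) → max 19  ≥ 13 ✓
(10, 19, 13) → max 19  ≥ 13 ✓
(19, 13, 4) → max 19  ≥ 13 ✓
(13, 4, 7) → max 13  ≥ 13 ✓
(4, 7, 5) → max 7
18 windows satisfy the condition.

18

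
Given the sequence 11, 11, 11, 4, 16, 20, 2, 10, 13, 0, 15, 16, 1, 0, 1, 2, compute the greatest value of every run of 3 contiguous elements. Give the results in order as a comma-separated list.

Sliding a size-3 window across the 16 values:
(11, 11, 11) → max 11
(11, 11, 4) → max 11
(11, 4, 16) → max 16
(4, 16, 20) → max 20
(16, 20, 2) → max 20
(20, 2, 10) → max 20
(2, 10, 13) → max 13
(10, 13, 0) → max 13
(13, 0, 15) → max 15
(0, 15, 16) → max 16
(15, 16, 1) → max 16
(16, 1, 0) → max 16
(1, 0, 1) → max 1
(0, 1, 2) → max 2

11, 11, 16, 20, 20, 20, 13, 13, 15, 16, 16, 16, 1, 2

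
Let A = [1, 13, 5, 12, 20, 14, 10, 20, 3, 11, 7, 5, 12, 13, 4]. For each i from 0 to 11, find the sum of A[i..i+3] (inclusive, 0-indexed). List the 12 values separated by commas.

31, 50, 51, 56, 64, 47, 44, 41, 26, 35, 37, 34

[1, 13, 5, 12] → sum 31
[13, 5, 12, 20] → sum 50
[5, 12, 20, 14] → sum 51
[12, 20, 14, 10] → sum 56
[20, 14, 10, 20] → sum 64
[14, 10, 20, 3] → sum 47
[10, 20, 3, 11] → sum 44
[20, 3, 11, 7] → sum 41
[3, 11, 7, 5] → sum 26
[11, 7, 5, 12] → sum 35
[7, 5, 12, 13] → sum 37
[5, 12, 13, 4] → sum 34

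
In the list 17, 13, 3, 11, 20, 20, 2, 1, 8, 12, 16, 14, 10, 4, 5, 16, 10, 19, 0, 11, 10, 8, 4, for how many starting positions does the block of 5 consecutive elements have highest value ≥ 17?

(17, 13, 3, 11, 20) → max 20  ≥ 17 ✓
(13, 3, 11, 20, 20) → max 20  ≥ 17 ✓
(3, 11, 20, 20, 2) → max 20  ≥ 17 ✓
(11, 20, 20, 2, 1) → max 20  ≥ 17 ✓
(20, 20, 2, 1, 8) → max 20  ≥ 17 ✓
(20, 2, 1, 8, 12) → max 20  ≥ 17 ✓
(2, 1, 8, 12, 16) → max 16
(1, 8, 12, 16, 14) → max 16
(8, 12, 16, 14, 10) → max 16
(12, 16, 14, 10, 4) → max 16
(16, 14, 10, 4, 5) → max 16
(14, 10, 4, 5, 16) → max 16
(10, 4, 5, 16, 10) → max 16
(4, 5, 16, 10, 19) → max 19  ≥ 17 ✓
(5, 16, 10, 19, 0) → max 19  ≥ 17 ✓
(16, 10, 19, 0, 11) → max 19  ≥ 17 ✓
(10, 19, 0, 11, 10) → max 19  ≥ 17 ✓
(19, 0, 11, 10, 8) → max 19  ≥ 17 ✓
(0, 11, 10, 8, 4) → max 11
11 windows satisfy the condition.

11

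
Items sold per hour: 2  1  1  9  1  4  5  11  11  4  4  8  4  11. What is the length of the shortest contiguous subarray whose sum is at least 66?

11

add 2: running sum 2 < 66
add 1: running sum 3 < 66
add 1: running sum 4 < 66
add 9: running sum 13 < 66
add 1: running sum 14 < 66
add 4: running sum 18 < 66
add 5: running sum 23 < 66
add 11: running sum 34 < 66
add 11: running sum 45 < 66
add 4: running sum 49 < 66
add 4: running sum 53 < 66
add 8: running sum 61 < 66
add 4: running sum 65 < 66
end 13: [9, 1, 4, 5, 11, 11, 4, 4, 8, 4, 11] sum 72, len 11
Shortest qualifying length: 11.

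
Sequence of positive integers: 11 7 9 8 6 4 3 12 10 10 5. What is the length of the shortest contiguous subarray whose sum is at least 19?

Extend right; whenever the sum reaches 19, record the length and shrink from the left:
add 11: running sum 11 < 19
add 7: running sum 18 < 19
add 9: shortest ending here [11, 7, 9] sum 27, len 3
add 8: shortest ending here [7, 9, 8] sum 24, len 3
add 6: shortest ending here [9, 8, 6] sum 23, len 3
add 4: shortest ending here [9, 8, 6, 4] sum 27, len 4
add 3: shortest ending here [8, 6, 4, 3] sum 21, len 4
add 12: shortest ending here [4, 3, 12] sum 19, len 3
add 10: shortest ending here [12, 10] sum 22, len 2
add 10: shortest ending here [10, 10] sum 20, len 2
add 5: shortest ending here [10, 10, 5] sum 25, len 3
Shortest qualifying length: 2.

2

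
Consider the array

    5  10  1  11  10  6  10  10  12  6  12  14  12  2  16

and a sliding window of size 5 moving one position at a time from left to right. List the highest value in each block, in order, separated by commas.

(5, 10, 1, 11, 10) → max 11
(10, 1, 11, 10, 6) → max 11
(1, 11, 10, 6, 10) → max 11
(11, 10, 6, 10, 10) → max 11
(10, 6, 10, 10, 12) → max 12
(6, 10, 10, 12, 6) → max 12
(10, 10, 12, 6, 12) → max 12
(10, 12, 6, 12, 14) → max 14
(12, 6, 12, 14, 12) → max 14
(6, 12, 14, 12, 2) → max 14
(12, 14, 12, 2, 16) → max 16

11, 11, 11, 11, 12, 12, 12, 14, 14, 14, 16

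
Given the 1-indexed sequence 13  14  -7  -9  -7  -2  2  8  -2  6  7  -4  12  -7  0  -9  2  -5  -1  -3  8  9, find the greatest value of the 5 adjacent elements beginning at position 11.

12

Elements at indices 11..15: 7, -4, 12, -7, 0
max(7, -4, 12, -7, 0) = 12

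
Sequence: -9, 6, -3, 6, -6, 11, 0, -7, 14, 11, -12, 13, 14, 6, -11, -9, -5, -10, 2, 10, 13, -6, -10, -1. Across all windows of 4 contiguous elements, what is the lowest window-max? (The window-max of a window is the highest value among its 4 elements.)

-5

Window maxs for each of the 21 positions:
[-9, 6, -3, 6] → max 6
[6, -3, 6, -6] → max 6
[-3, 6, -6, 11] → max 11
[6, -6, 11, 0] → max 11
[-6, 11, 0, -7] → max 11
[11, 0, -7, 14] → max 14
[0, -7, 14, 11] → max 14
[-7, 14, 11, -12] → max 14
[14, 11, -12, 13] → max 14
[11, -12, 13, 14] → max 14
[-12, 13, 14, 6] → max 14
[13, 14, 6, -11] → max 14
[14, 6, -11, -9] → max 14
[6, -11, -9, -5] → max 6
[-11, -9, -5, -10] → max -5
[-9, -5, -10, 2] → max 2
[-5, -10, 2, 10] → max 10
[-10, 2, 10, 13] → max 13
[2, 10, 13, -6] → max 13
[10, 13, -6, -10] → max 13
[13, -6, -10, -1] → max 13
Lowest of these is -5.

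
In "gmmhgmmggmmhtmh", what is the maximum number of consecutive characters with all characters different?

[g] len 1
[g, m] len 2
[m] len 1
[m, h] len 2
[m, h, g] len 3
[h, g, m] len 3
[m] len 1
[m, g] len 2
[g] len 1
[g, m] len 2
[m] len 1
[m, h] len 2
[m, h, t] len 3
[h, t, m] len 3
[t, m, h] len 3
Longest all-distinct length: 3.

3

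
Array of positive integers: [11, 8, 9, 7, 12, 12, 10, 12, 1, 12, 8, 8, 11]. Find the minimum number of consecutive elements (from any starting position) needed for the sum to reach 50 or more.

5

add 11: running sum 11 < 50
add 8: running sum 19 < 50
add 9: running sum 28 < 50
add 7: running sum 35 < 50
add 12: running sum 47 < 50
end 5: [11, 8, 9, 7, 12, 12] sum 59, len 6
end 6: [9, 7, 12, 12, 10] sum 50, len 5
end 7: [7, 12, 12, 10, 12] sum 53, len 5
end 8: [7, 12, 12, 10, 12, 1] sum 54, len 6
end 9: [12, 12, 10, 12, 1, 12] sum 59, len 6
end 10: [12, 10, 12, 1, 12, 8] sum 55, len 6
end 11: [10, 12, 1, 12, 8, 8] sum 51, len 6
end 12: [12, 1, 12, 8, 8, 11] sum 52, len 6
Shortest qualifying length: 5.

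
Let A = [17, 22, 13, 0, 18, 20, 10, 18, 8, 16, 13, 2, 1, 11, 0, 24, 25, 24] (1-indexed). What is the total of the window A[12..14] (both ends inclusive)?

14

Elements at indices 12..14: 2, 1, 11
sum(2, 1, 11) = 14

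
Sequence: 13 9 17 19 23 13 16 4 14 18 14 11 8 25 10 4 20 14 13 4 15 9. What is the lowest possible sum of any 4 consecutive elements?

41

[13, 9, 17, 19] → sum 58
[9, 17, 19, 23] → sum 68
[17, 19, 23, 13] → sum 72
[19, 23, 13, 16] → sum 71
[23, 13, 16, 4] → sum 56
[13, 16, 4, 14] → sum 47
[16, 4, 14, 18] → sum 52
[4, 14, 18, 14] → sum 50
[14, 18, 14, 11] → sum 57
[18, 14, 11, 8] → sum 51
[14, 11, 8, 25] → sum 58
[11, 8, 25, 10] → sum 54
[8, 25, 10, 4] → sum 47
[25, 10, 4, 20] → sum 59
[10, 4, 20, 14] → sum 48
[4, 20, 14, 13] → sum 51
[20, 14, 13, 4] → sum 51
[14, 13, 4, 15] → sum 46
[13, 4, 15, 9] → sum 41
Lowest of these is 41.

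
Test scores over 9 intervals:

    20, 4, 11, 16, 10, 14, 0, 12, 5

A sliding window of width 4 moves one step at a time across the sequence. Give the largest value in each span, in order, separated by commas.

20, 16, 16, 16, 14, 14

Sliding a size-4 window across the 9 values:
20 4 11 16 → max 20
4 11 16 10 → max 16
11 16 10 14 → max 16
16 10 14 0 → max 16
10 14 0 12 → max 14
14 0 12 5 → max 14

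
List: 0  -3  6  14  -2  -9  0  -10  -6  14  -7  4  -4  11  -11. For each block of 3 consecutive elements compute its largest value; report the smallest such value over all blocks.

0

Each size-3 window and its max:
0 -3 6 → max 6
-3 6 14 → max 14
6 14 -2 → max 14
14 -2 -9 → max 14
-2 -9 0 → max 0
-9 0 -10 → max 0
0 -10 -6 → max 0
-10 -6 14 → max 14
-6 14 -7 → max 14
14 -7 4 → max 14
-7 4 -4 → max 4
4 -4 11 → max 11
-4 11 -11 → max 11
Smallest of these is 0.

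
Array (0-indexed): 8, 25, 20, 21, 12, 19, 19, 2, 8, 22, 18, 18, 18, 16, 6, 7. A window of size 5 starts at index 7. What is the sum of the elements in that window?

68

Elements at indices 7..11: 2, 8, 22, 18, 18
sum(2, 8, 22, 18, 18) = 68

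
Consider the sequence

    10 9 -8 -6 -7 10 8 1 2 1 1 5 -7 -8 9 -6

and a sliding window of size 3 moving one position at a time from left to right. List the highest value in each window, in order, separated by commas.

10 9 -8 → max 10
9 -8 -6 → max 9
-8 -6 -7 → max -6
-6 -7 10 → max 10
-7 10 8 → max 10
10 8 1 → max 10
8 1 2 → max 8
1 2 1 → max 2
2 1 1 → max 2
1 1 5 → max 5
1 5 -7 → max 5
5 -7 -8 → max 5
-7 -8 9 → max 9
-8 9 -6 → max 9

10, 9, -6, 10, 10, 10, 8, 2, 2, 5, 5, 5, 9, 9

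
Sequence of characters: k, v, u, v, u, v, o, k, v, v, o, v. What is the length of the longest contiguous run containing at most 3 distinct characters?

add k: window [k] (1 distinct), len 1
add v: window [k, v] (2 distinct), len 2
add u: window [k, v, u] (3 distinct), len 3
add v: window [k, v, u, v] (3 distinct), len 4
add u: window [k, v, u, v, u] (3 distinct), len 5
add v: window [k, v, u, v, u, v] (3 distinct), len 6
add o: window [v, u, v, u, v, o] (3 distinct), len 6
add k: window [v, o, k] (3 distinct), len 3
add v: window [v, o, k, v] (3 distinct), len 4
add v: window [v, o, k, v, v] (3 distinct), len 5
add o: window [v, o, k, v, v, o] (3 distinct), len 6
add v: window [v, o, k, v, v, o, v] (3 distinct), len 7
Longest length with ≤3 distinct: 7.

7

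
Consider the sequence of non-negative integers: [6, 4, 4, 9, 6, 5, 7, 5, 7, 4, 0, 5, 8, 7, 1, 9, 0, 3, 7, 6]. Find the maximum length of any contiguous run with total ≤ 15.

add 6: [6] sum 6, len 1
add 4: [6, 4] sum 10, len 2
add 4: [6, 4, 4] sum 14, len 3
add 9: [4, 9] sum 13, len 2
add 6: [9, 6] sum 15, len 2
add 5: [6, 5] sum 11, len 2
add 7: [5, 7] sum 12, len 2
add 5: [7, 5] sum 12, len 2
add 7: [5, 7] sum 12, len 2
add 4: [7, 4] sum 11, len 2
add 0: [7, 4, 0] sum 11, len 3
add 5: [4, 0, 5] sum 9, len 3
add 8: [0, 5, 8] sum 13, len 3
add 7: [8, 7] sum 15, len 2
add 1: [7, 1] sum 8, len 2
add 9: [1, 9] sum 10, len 2
add 0: [1, 9, 0] sum 10, len 3
add 3: [1, 9, 0, 3] sum 13, len 4
add 7: [0, 3, 7] sum 10, len 3
add 6: [7, 6] sum 13, len 2
Longest length seen: 4.

4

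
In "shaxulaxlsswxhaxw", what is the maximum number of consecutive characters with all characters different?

add s: [s] len 1
add h: [s, h] len 2
add a: [s, h, a] len 3
add x: [s, h, a, x] len 4
add u: [s, h, a, x, u] len 5
add l: [s, h, a, x, u, l] len 6
add a (repeat a, move left end past it): [x, u, l, a] len 4
add x (repeat x, move left end past it): [u, l, a, x] len 4
add l (repeat l, move left end past it): [a, x, l] len 3
add s: [a, x, l, s] len 4
add s (repeat s, move left end past it): [s] len 1
add w: [s, w] len 2
add x: [s, w, x] len 3
add h: [s, w, x, h] len 4
add a: [s, w, x, h, a] len 5
add x (repeat x, move left end past it): [h, a, x] len 3
add w: [h, a, x, w] len 4
Longest all-distinct length: 6.

6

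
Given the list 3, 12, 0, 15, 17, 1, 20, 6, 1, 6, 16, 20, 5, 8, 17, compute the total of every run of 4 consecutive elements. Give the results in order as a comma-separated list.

30, 44, 33, 53, 44, 28, 33, 29, 43, 47, 49, 50

Sliding a size-4 window across the 15 values:
[3, 12, 0, 15] → sum 30
[12, 0, 15, 17] → sum 44
[0, 15, 17, 1] → sum 33
[15, 17, 1, 20] → sum 53
[17, 1, 20, 6] → sum 44
[1, 20, 6, 1] → sum 28
[20, 6, 1, 6] → sum 33
[6, 1, 6, 16] → sum 29
[1, 6, 16, 20] → sum 43
[6, 16, 20, 5] → sum 47
[16, 20, 5, 8] → sum 49
[20, 5, 8, 17] → sum 50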